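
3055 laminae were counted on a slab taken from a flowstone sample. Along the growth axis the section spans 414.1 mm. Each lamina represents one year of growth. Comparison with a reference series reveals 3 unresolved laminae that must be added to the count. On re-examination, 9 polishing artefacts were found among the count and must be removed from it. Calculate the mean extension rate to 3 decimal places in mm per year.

Adjusted count: 3055 − 9 + 3 = 3049 laminae.
Extension rate ≈ 414.1 / 3049 = 0.136 mm per year.

0.136 mm per year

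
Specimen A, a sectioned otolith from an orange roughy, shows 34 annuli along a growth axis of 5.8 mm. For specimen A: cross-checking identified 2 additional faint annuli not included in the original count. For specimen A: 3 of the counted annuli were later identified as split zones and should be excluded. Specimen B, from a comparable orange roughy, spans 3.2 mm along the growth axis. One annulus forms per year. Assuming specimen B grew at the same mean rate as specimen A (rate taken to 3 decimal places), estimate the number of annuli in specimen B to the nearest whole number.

18 annuli

Specimen A: true annulus count = 34 − 3 + 2 = 33.
A: 5.8 mm over 33 years gives 5.8 / 33 ≈ 0.176 mm/year.
For B, 3.2 / 0.176 = 18.18 years ≈ 18 annuli.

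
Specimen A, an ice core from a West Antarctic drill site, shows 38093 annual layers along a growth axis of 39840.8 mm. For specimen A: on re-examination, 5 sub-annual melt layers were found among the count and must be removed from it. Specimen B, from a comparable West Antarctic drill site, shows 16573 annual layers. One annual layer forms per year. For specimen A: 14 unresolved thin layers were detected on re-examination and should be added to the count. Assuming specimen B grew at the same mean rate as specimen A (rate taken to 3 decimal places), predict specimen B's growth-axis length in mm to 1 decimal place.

17335.4 mm

Specimen A: adjusted count: 38093 − 5 + 14 = 38102 annual layers.
A: Mean rate = 39840.8 mm / 38102 years ≈ 1.046 mm per year.
For B, 1.046 mm/year × 16573 years = 17335.4 mm.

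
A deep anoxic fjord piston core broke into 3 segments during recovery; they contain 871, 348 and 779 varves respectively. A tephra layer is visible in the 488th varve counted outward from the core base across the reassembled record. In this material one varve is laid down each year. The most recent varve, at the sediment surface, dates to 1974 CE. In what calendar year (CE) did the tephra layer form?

464 CE

Total varves = 871 + 348 + 779 = 1998.
The tephra layer sits at varve 488 from the core base, so 1998 − 488 = 1510 varves formed after it.
The varve at the sediment surface is 1974 CE, so the tephra layer dates to 1974 − 1510 = 464 CE.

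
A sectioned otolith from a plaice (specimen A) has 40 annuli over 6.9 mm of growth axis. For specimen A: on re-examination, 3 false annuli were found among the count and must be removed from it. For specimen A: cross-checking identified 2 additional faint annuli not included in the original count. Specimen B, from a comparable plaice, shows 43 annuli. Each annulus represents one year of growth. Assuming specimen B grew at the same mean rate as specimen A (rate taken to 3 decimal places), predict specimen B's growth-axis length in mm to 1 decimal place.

Specimen A: correcting the raw count gives 40 − 3 + 2 = 39 true annuli.
A: 6.9 mm over 39 years gives 6.9 / 39 ≈ 0.177 mm/year.
For B, 0.177 mm/year × 43 years = 7.6 mm.

7.6 mm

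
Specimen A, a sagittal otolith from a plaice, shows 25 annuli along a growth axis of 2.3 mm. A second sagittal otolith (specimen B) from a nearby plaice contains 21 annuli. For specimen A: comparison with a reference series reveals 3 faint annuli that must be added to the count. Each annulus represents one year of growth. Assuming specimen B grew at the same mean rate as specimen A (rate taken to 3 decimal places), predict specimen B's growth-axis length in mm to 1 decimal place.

Specimen A: correcting the raw count gives 25 + 3 = 28 true annuli.
A: 2.3 mm over 28 years gives 2.3 / 28 ≈ 0.082 mm/year.
B's length ≈ 0.082 × 21 = 1.7 mm.

1.7 mm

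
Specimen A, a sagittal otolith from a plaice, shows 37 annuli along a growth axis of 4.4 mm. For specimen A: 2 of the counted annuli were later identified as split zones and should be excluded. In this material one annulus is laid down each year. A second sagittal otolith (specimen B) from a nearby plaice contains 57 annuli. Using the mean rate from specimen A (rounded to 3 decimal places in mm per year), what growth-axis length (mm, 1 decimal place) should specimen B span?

7.2 mm

Specimen A: true annulus count = 37 − 2 = 35.
A: 4.4 mm over 35 years gives 4.4 / 35 ≈ 0.126 mm/year.
B's length ≈ 0.126 × 57 = 7.2 mm.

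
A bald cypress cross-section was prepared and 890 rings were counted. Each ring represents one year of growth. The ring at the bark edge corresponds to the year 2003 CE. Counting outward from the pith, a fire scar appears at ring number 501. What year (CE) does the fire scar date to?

1614 CE

Between ring 501 and the bark edge there are 890 − 501 = 389 rings.
The ring at the bark edge is 2003 CE, so the fire scar dates to 2003 − 389 = 1614 CE.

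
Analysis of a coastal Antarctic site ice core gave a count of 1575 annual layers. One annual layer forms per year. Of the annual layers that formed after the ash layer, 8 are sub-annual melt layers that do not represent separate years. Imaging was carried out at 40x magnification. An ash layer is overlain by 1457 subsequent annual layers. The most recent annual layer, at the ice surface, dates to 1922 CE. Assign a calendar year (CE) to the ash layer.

473 CE

There are 1457 annual layers younger than the ash layer.
Removing the 8 false annual layers leaves 1457 − 8 = 1449 true annual layers beyond the ash layer.
Counting back 1449 years from 1922 CE places the ash layer in 1922 − 1449 = 473 CE.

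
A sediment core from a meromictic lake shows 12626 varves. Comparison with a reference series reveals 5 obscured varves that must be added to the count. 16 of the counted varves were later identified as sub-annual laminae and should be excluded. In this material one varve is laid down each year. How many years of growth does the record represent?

12615 yr

After corrections the count is 12626 − 16 + 5 = 12615 varves.
At one varve per year, that is 12615 years.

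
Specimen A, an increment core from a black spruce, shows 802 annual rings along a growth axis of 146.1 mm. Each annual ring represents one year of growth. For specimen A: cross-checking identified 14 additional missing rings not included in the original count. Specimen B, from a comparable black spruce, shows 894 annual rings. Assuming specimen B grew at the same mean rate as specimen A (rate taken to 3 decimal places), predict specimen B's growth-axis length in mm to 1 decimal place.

Specimen A: correcting the raw count gives 802 + 14 = 816 true annual rings.
A: 146.1 mm over 816 years gives 146.1 / 816 ≈ 0.179 mm/year.
For B, 0.179 mm/year × 894 years = 160.0 mm.

160.0 mm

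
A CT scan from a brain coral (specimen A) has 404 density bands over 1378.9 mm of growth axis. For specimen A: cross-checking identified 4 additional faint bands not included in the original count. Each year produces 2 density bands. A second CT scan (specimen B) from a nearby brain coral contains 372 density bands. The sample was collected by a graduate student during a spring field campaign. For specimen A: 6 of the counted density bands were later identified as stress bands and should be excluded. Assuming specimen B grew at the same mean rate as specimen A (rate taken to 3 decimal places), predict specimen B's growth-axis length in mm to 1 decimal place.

1276.0 mm

Specimen A: after corrections the count is 404 − 6 + 4 = 402 density bands.
Specimen A: with 2 density bands per year, 402 / 2 = 201 years.
A: Extension rate ≈ 1378.9 / 201 = 6.860 mm/yr.
Specimen B: 372 density bands at 2 per year is 372 / 2 = 186 years. Length of B = 6.860 × 186 = 1276.0 mm.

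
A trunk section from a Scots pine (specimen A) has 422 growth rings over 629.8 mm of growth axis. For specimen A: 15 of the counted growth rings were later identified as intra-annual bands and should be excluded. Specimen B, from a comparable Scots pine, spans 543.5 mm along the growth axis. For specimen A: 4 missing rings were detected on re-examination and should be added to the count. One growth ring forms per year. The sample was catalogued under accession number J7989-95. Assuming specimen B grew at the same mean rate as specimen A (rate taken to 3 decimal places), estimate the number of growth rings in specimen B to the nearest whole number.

Specimen A: after corrections the count is 422 − 15 + 4 = 411 growth rings.
A: Extension rate ≈ 629.8 / 411 = 1.532 mm/year.
Specimen B: 543.5 mm / 1.532 mm per year = 354.77 years ≈ 355 growth rings.

355 growth rings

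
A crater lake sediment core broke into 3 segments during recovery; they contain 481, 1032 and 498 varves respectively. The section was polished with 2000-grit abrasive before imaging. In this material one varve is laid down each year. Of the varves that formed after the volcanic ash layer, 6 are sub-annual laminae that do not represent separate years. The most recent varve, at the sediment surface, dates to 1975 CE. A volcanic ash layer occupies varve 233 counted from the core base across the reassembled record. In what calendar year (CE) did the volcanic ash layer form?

Total varves = 481 + 1032 + 498 = 2011.
2011 − 233 = 1778 varves lie beyond the volcanic ash layer toward the sediment surface.
Removing the 6 false varves leaves 1778 − 6 = 1772 true varves beyond the volcanic ash layer.
The varve at the sediment surface is 1975 CE, so the volcanic ash layer dates to 1975 − 1772 = 203 CE.

203 CE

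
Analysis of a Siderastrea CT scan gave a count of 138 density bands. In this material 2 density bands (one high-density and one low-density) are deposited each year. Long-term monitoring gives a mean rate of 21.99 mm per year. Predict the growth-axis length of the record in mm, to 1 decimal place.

1517.3 mm

With 2 density bands per year, 138 / 2 = 69 years.
Length ≈ 21.99 × 69 = 1517.3 mm.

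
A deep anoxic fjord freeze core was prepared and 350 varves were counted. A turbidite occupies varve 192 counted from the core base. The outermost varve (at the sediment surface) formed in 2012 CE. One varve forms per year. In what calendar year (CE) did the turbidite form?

1854 CE

The turbidite sits at varve 192 from the core base, so 350 − 192 = 158 varves formed after it.
2012 − 158 = 1854 CE.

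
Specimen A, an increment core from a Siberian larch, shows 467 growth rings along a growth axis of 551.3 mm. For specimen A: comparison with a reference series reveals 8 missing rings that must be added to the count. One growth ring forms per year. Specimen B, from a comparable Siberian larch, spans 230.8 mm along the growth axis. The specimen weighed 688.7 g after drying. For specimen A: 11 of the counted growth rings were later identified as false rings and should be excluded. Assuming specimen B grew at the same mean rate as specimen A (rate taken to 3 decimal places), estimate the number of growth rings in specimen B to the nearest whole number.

194 growth rings

Specimen A: after corrections the count is 467 − 11 + 8 = 464 growth rings.
A: 551.3 mm over 464 years gives 551.3 / 464 ≈ 1.188 mm/year.
For B, 230.8 / 1.188 = 194.28 years ≈ 194 growth rings.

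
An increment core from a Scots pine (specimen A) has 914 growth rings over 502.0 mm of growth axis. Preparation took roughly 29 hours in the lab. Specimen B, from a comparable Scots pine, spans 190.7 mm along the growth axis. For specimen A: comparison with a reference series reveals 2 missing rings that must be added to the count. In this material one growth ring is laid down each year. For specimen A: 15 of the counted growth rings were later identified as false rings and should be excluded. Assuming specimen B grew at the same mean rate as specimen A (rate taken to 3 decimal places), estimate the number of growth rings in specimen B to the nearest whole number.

Specimen A: correcting the raw count gives 914 − 15 + 2 = 901 true growth rings.
A: Extension rate ≈ 502.0 / 901 = 0.557 mm/yr.
For B, 190.7 / 0.557 = 342.37 years ≈ 342 growth rings.

342 growth rings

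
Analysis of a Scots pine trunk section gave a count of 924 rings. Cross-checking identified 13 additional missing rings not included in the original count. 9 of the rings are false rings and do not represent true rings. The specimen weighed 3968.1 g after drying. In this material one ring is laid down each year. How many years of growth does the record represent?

Adjusted count: 924 − 9 + 13 = 928 rings.
One ring per year makes the duration 928 years.

928 yr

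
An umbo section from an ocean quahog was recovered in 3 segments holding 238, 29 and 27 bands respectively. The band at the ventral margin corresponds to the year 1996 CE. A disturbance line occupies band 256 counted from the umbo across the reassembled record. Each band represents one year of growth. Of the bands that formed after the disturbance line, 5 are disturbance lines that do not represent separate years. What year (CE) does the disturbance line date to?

Total bands = 238 + 29 + 27 = 294.
The disturbance line sits at band 256 from the umbo, so 294 − 256 = 38 bands formed after it.
38 − 5 false = 33 true bands after the disturbance line.
Counting back 33 years from 1996 CE places the disturbance line in 1996 − 33 = 1963 CE.

1963 CE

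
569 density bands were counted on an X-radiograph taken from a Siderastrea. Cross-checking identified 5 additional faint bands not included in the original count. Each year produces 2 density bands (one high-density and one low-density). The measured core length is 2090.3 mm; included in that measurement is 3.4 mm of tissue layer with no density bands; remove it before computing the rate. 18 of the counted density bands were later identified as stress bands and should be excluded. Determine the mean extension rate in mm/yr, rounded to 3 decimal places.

7.507 mm/yr

Adjusted count: 569 − 18 + 5 = 556 density bands.
With 2 density bands per year, 556 / 2 = 278 years.
The growth record spans 2090.3 − 3.4 = 2086.9 mm.
Extension rate ≈ 2086.9 / 278 = 7.507 mm/yr.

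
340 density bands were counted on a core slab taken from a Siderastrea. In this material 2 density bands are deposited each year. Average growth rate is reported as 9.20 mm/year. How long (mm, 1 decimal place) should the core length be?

With 2 density bands per year, 340 / 2 = 170 years.
170 years at 9.20 mm/year gives 9.20 × 170 = 1564.0 mm.

1564.0 mm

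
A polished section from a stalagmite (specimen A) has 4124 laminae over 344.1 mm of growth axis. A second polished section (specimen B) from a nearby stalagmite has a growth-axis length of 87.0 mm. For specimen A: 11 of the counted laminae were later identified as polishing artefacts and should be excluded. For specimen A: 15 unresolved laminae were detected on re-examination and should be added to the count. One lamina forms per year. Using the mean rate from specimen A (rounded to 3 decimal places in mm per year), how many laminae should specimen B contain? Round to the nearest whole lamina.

1048 laminae

Specimen A: correcting the raw count gives 4124 − 11 + 15 = 4128 true laminae.
A: Mean rate = 344.1 mm / 4128 years ≈ 0.083 mm/yr.
B spans 87.0 / 0.083 = 1048.19 years ≈ 1048 laminae.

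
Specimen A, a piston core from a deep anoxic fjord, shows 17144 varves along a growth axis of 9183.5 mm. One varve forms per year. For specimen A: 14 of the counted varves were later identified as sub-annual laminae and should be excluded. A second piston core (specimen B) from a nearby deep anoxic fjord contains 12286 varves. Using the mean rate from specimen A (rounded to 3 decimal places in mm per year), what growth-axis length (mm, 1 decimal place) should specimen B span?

Specimen A: after corrections the count is 17144 − 14 = 17130 varves.
A: 9183.5 mm over 17130 years gives 9183.5 / 17130 ≈ 0.536 mm per year.
For B, 0.536 mm/year × 12286 years = 6585.3 mm.

6585.3 mm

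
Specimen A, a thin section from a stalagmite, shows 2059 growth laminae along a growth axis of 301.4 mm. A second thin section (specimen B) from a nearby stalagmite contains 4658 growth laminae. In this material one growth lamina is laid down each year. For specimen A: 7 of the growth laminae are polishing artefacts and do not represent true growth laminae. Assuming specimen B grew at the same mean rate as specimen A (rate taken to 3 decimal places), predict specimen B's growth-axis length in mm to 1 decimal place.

684.7 mm

Specimen A: after corrections the count is 2059 − 7 = 2052 growth laminae.
A: 301.4 mm over 2052 years gives 301.4 / 2052 ≈ 0.147 mm/year.
Length of B = 0.147 × 4658 = 684.7 mm.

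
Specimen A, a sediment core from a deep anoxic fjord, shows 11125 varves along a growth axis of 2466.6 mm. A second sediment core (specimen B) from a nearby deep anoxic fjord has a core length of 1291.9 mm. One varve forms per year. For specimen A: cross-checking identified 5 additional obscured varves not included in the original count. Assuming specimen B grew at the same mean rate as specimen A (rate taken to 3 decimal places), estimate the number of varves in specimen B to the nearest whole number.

Specimen A: adjusted count: 11125 + 5 = 11130 varves.
A: Mean rate = 2466.6 mm / 11130 years ≈ 0.222 mm/year.
Specimen B: 1291.9 mm / 0.222 mm per year = 5819.37 years ≈ 5819 varves.

5819 varves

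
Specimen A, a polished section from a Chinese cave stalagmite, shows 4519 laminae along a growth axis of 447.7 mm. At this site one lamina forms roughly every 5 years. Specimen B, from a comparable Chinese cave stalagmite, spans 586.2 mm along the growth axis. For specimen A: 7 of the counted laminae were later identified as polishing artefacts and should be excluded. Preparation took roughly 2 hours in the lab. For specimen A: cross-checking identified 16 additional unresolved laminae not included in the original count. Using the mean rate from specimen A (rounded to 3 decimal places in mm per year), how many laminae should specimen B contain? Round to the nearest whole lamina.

Specimen A: true lamina count = 4519 − 7 + 16 = 4528.
Specimen A: 4528 laminae at 5 years each span 4528 × 5 = 22640 years.
A: Mean rate = 447.7 mm / 22640 years ≈ 0.020 mm per year.
For B, 586.2 / 0.020 = 29310.00 years; at 5 years per lamina that is 29310.00 / 5 ≈ 5862 laminae.

5862 laminae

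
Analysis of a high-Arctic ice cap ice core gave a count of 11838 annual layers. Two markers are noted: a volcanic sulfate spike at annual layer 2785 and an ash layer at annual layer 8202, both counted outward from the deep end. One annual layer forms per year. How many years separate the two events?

8202 − 2785 = 5417 annual layers lie between the two events.
One annual layer per year makes the interval 5417 years.

5417 yr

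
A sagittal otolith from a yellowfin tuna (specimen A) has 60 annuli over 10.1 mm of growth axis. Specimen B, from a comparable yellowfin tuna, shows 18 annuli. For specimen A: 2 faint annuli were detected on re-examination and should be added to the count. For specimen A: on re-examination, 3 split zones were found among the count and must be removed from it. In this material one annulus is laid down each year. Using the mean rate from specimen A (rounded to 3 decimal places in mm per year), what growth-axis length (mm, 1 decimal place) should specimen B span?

Specimen A: true annulus count = 60 − 3 + 2 = 59.
A: Mean rate = 10.1 mm / 59 years ≈ 0.171 mm/year.
B's length ≈ 0.171 × 18 = 3.1 mm.

3.1 mm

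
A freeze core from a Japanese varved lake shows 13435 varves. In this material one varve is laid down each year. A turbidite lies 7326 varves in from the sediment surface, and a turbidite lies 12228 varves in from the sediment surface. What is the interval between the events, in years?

12228 − 7326 = 4902 varves lie between the two events.
At one varve per year, 4902 years elapsed between them.

4902 years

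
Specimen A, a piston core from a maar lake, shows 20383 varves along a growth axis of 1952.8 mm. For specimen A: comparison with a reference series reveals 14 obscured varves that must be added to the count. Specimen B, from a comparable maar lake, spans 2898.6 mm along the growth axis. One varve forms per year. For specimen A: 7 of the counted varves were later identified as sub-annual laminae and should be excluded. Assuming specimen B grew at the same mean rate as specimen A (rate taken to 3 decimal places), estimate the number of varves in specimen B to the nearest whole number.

30194 varves

Specimen A: after corrections the count is 20383 − 7 + 14 = 20390 varves.
A: Mean rate = 1952.8 mm / 20390 years ≈ 0.096 mm/year.
B spans 2898.6 / 0.096 = 30193.75 years ≈ 30194 varves.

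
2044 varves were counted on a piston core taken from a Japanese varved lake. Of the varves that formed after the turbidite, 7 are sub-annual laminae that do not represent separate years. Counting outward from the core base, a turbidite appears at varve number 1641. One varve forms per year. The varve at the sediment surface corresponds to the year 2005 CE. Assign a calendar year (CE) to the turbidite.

1609 CE

Between varve 1641 and the sediment surface there are 2044 − 1641 = 403 varves.
403 − 7 false = 396 true varves after the turbidite.
2005 − 396 = 1609 CE.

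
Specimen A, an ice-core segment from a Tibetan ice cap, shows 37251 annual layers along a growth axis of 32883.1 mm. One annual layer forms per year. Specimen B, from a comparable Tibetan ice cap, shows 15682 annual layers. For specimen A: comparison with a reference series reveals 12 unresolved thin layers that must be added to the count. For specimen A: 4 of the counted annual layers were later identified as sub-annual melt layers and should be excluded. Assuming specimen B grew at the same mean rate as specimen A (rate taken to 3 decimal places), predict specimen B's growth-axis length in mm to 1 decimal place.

Specimen A: adjusted count: 37251 − 4 + 12 = 37259 annual layers.
A: 32883.1 mm over 37259 years gives 32883.1 / 37259 ≈ 0.883 mm/year.
For B, 0.883 mm/year × 15682 years = 13847.2 mm.

13847.2 mm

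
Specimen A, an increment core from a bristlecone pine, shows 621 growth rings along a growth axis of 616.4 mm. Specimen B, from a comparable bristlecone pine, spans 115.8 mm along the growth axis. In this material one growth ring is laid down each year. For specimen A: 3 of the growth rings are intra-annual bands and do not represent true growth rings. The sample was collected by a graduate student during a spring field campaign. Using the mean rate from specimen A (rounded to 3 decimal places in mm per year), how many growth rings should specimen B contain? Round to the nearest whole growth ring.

Specimen A: after corrections the count is 621 − 3 = 618 growth rings.
A: Extension rate ≈ 616.4 / 618 = 0.997 mm/year.
Specimen B: 115.8 mm / 0.997 mm per year = 116.15 years ≈ 116 growth rings.

116 growth rings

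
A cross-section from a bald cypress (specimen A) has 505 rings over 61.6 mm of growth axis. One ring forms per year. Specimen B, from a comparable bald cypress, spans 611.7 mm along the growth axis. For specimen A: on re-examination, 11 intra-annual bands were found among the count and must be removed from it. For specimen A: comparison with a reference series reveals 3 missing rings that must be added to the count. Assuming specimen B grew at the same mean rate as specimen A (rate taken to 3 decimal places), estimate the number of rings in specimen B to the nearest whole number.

Specimen A: after corrections the count is 505 − 11 + 3 = 497 rings.
A: Extension rate ≈ 61.6 / 497 = 0.124 mm/yr.
B spans 611.7 / 0.124 = 4933.06 years ≈ 4933 rings.

4933 rings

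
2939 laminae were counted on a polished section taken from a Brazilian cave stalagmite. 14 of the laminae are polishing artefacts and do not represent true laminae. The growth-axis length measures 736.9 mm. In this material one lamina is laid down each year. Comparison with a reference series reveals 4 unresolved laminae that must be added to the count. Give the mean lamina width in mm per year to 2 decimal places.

Correcting the raw count gives 2939 − 14 + 4 = 2929 true laminae.
Extension rate ≈ 736.9 / 2929 = 0.25 mm per year.

0.25 mm per year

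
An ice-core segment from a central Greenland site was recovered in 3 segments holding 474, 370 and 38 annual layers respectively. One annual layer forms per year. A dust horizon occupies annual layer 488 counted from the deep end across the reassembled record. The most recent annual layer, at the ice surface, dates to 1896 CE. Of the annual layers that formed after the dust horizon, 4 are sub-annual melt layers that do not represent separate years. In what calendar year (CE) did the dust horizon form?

Total annual layers = 474 + 370 + 38 = 882.
882 − 488 = 394 annual layers lie beyond the dust horizon toward the ice surface.
394 − 4 false = 390 true annual layers after the dust horizon.
The annual layer at the ice surface is 1896 CE, so the dust horizon dates to 1896 − 390 = 1506 CE.

1506 CE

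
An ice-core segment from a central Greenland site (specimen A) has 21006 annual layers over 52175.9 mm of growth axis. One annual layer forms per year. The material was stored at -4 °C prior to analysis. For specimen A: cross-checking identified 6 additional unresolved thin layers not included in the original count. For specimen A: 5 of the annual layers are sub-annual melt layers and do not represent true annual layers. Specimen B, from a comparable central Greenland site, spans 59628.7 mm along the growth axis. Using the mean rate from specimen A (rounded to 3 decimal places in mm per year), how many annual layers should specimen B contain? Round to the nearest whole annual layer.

Specimen A: after corrections the count is 21006 − 5 + 6 = 21007 annual layers.
A: Extension rate ≈ 52175.9 / 21007 = 2.484 mm/yr.
Specimen B: 59628.7 mm / 2.484 mm per year = 24005.11 years ≈ 24005 annual layers.

24005 annual layers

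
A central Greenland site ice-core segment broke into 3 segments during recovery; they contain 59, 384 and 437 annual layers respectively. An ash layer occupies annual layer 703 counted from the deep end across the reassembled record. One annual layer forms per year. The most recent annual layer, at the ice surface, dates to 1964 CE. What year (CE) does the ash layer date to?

1787 CE

Total annual layers = 59 + 384 + 437 = 880.
Between annual layer 703 and the ice surface there are 880 − 703 = 177 annual layers.
Counting back 177 years from 1964 CE places the ash layer in 1964 − 177 = 1787 CE.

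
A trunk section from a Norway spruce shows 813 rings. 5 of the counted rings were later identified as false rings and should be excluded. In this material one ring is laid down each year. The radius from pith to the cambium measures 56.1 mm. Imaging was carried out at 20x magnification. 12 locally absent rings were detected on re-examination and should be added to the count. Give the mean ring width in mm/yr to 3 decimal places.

True ring count = 813 − 5 + 12 = 820.
Mean rate = 56.1 mm / 820 years ≈ 0.068 mm/yr.

0.068 mm/yr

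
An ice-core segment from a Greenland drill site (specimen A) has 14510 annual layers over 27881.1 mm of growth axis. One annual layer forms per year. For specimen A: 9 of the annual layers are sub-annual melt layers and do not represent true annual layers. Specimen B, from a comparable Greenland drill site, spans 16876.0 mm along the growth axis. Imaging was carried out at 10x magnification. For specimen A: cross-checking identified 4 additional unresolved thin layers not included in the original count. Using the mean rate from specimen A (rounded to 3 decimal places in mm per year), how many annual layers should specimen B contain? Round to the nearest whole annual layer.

8780 annual layers

Specimen A: adjusted count: 14510 − 9 + 4 = 14505 annual layers.
A: Mean rate = 27881.1 mm / 14505 years ≈ 1.922 mm/yr.
Specimen B: 16876.0 mm / 1.922 mm per year = 8780.44 years ≈ 8780 annual layers.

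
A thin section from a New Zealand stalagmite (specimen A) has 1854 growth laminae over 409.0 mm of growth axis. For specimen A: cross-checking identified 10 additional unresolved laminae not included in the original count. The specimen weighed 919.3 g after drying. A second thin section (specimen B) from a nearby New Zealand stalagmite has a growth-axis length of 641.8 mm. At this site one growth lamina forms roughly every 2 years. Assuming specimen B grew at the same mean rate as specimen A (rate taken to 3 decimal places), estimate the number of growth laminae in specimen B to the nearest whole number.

2917 growth laminae

Specimen A: adjusted count: 1854 + 10 = 1864 growth laminae.
Specimen A: multiplying by 2 years per growth lamina: 1864 × 2 = 3728 years.
A: Extension rate ≈ 409.0 / 3728 = 0.110 mm/year.
For B, 641.8 / 0.110 = 5834.55 years; at 2 years per growth lamina that is 5834.55 / 2 ≈ 2917 growth laminae.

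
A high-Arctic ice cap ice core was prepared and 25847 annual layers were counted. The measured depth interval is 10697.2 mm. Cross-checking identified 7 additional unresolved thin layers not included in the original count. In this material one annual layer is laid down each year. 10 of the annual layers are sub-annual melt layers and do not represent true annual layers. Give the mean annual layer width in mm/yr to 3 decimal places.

0.414 mm/yr

True annual layer count = 25847 − 10 + 7 = 25844.
Extension rate ≈ 10697.2 / 25844 = 0.414 mm/yr.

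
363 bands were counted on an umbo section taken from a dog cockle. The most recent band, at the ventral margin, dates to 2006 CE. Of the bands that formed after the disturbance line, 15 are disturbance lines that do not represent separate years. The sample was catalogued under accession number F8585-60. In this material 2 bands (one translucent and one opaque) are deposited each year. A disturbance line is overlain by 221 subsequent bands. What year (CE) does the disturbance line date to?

221 bands formed after the disturbance line.
221 − 15 false = 206 true bands after the disturbance line.
206 bands at 2 per year is 206 / 2 = 103 years.
2006 − 103 = 1903 CE.

1903 CE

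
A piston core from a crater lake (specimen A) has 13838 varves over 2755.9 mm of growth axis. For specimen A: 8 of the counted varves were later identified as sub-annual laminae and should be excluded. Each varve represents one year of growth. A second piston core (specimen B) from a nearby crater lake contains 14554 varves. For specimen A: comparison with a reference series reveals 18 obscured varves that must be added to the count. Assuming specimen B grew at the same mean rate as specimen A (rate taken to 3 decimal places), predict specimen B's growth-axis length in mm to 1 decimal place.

Specimen A: adjusted count: 13838 − 8 + 18 = 13848 varves.
A: Mean rate = 2755.9 mm / 13848 years ≈ 0.199 mm/year.
For B, 0.199 mm/year × 14554 years = 2896.2 mm.

2896.2 mm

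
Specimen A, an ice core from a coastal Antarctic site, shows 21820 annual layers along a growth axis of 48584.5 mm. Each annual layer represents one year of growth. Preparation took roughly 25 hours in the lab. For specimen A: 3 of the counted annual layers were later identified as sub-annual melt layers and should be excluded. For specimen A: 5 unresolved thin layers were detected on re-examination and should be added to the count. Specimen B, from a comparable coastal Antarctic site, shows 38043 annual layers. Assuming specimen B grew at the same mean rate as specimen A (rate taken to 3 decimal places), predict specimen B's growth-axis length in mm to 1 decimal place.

84683.7 mm

Specimen A: after corrections the count is 21820 − 3 + 5 = 21822 annual layers.
A: 48584.5 mm over 21822 years gives 48584.5 / 21822 ≈ 2.226 mm/yr.
Length of B = 2.226 × 38043 = 84683.7 mm.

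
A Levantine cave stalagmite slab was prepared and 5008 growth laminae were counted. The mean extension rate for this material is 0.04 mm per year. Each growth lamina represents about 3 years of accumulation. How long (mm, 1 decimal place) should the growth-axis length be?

5008 growth laminae at 3 years each span 5008 × 3 = 15024 years.
15024 years at 0.04 mm/year gives 0.04 × 15024 = 601.0 mm.

601.0 mm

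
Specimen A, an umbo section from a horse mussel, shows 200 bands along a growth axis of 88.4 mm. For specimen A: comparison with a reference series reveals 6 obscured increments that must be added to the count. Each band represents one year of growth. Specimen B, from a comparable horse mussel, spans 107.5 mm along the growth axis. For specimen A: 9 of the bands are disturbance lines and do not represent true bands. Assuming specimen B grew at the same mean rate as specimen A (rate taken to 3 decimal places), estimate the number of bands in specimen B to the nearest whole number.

239 bands

Specimen A: correcting the raw count gives 200 − 9 + 6 = 197 true bands.
A: Mean rate = 88.4 mm / 197 years ≈ 0.449 mm per year.
Specimen B: 107.5 mm / 0.449 mm per year = 239.42 years ≈ 239 bands.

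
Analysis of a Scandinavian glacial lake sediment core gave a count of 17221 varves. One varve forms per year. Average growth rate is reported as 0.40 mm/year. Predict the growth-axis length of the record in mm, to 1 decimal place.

6888.4 mm

17221 years of growth are recorded.
Predicted length = 0.40 mm/year × 17221 years = 6888.4 mm.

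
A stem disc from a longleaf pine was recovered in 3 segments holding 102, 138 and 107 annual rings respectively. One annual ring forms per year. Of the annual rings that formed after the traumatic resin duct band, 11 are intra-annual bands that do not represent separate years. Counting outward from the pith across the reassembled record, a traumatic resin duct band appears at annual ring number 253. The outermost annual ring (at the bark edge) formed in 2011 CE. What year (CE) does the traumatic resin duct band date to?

1928 CE

Total annual rings = 102 + 138 + 107 = 347.
347 − 253 = 94 annual rings lie beyond the traumatic resin duct band toward the bark edge.
94 − 11 false = 83 true annual rings after the traumatic resin duct band.
Counting back 83 years from 2011 CE places the traumatic resin duct band in 2011 − 83 = 1928 CE.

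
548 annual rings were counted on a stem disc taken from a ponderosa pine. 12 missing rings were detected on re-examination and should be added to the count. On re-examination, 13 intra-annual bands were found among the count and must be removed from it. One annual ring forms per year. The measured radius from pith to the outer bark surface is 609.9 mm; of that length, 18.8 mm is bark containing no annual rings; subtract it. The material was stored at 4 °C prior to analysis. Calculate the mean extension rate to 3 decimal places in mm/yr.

Adjusted count: 548 − 13 + 12 = 547 annual rings.
Net length = 609.9 − 18.8 = 591.1 mm.
591.1 mm over 547 years gives 591.1 / 547 ≈ 1.081 mm/yr.

1.081 mm/yr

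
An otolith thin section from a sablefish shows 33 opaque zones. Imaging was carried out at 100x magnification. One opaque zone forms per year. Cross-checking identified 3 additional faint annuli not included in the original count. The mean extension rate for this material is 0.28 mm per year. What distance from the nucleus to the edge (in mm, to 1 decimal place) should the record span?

10.1 mm

True opaque zone count = 33 + 3 = 36.
Length ≈ 0.28 × 36 = 10.1 mm.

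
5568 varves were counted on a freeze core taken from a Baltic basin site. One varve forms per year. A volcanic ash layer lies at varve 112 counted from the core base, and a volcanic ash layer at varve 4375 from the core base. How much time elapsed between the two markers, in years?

4263 years

The two markers are separated by 4375 − 112 = 4263 varves.
That is 4263 years at one varve per year.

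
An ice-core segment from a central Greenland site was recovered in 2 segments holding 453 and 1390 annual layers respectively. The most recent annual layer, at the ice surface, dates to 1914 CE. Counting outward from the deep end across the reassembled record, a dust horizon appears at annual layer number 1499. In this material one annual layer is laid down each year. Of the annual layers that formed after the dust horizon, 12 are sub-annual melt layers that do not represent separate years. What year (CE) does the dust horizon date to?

Total annual layers = 453 + 1390 = 1843.
The dust horizon sits at annual layer 1499 from the deep end, so 1843 − 1499 = 344 annual layers formed after it.
Excluding 12 false annual layers: 344 − 12 = 332.
1914 − 332 = 1582 CE.

1582 CE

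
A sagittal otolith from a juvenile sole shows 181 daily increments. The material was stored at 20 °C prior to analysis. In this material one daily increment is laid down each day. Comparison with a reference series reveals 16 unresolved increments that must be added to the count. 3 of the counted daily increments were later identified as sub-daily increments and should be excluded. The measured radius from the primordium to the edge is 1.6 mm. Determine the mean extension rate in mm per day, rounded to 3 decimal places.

Correcting the raw count gives 181 − 3 + 16 = 194 true daily increments.
Mean rate = 1.6 mm / 194 days ≈ 0.008 mm per day.

0.008 mm per day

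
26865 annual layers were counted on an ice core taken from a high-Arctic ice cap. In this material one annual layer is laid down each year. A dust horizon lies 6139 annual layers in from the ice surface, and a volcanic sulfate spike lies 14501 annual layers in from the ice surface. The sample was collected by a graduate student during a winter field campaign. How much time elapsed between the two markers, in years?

8362 years

14501 − 6139 = 8362 annual layers lie between the two events.
That is 8362 years at one annual layer per year.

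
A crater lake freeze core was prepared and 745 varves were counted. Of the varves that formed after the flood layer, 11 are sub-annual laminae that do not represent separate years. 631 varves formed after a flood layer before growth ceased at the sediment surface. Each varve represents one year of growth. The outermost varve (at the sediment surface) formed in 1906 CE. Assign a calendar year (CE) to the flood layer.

631 varves post-date the flood layer.
631 − 11 false = 620 true varves after the flood layer.
Counting back 620 years from 1906 CE places the flood layer in 1906 − 620 = 1286 CE.

1286 CE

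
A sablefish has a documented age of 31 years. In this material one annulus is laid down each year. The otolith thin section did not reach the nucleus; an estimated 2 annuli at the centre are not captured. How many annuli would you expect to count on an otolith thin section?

29 annuli

One annulus per year gives 31 annuli over 31 years.
31 − 2 missed = 29 annuli expected in the prepared section.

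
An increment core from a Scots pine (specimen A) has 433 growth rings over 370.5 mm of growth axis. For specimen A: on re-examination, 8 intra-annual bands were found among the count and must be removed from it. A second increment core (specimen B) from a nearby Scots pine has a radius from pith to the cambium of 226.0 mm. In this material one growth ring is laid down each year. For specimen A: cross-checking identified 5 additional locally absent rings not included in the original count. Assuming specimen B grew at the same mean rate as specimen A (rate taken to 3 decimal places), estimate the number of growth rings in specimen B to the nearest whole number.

262 growth rings

Specimen A: true growth ring count = 433 − 8 + 5 = 430.
A: 370.5 mm over 430 years gives 370.5 / 430 ≈ 0.862 mm/yr.
For B, 226.0 / 0.862 = 262.18 years ≈ 262 growth rings.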